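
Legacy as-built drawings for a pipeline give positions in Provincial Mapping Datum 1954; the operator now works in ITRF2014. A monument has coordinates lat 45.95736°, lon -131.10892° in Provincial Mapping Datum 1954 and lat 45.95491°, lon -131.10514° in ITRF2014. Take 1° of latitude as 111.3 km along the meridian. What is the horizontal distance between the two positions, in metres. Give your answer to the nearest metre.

Δφ = 45.95491° − 45.95736° = -0.00245°; Δλ = -131.10514° − -131.10892° = +0.00378°.
ΔN = Δφ × 111300 = -272.7 m; ΔE = Δλ × 111300 × cos(45.95736°) = +0.00378 × 111300 × 0.695194 = 292.5 m.
Distance = √(ΔE² + ΔN²) = √(292.5² + (-272.7)²) = 399.9 m.

400 m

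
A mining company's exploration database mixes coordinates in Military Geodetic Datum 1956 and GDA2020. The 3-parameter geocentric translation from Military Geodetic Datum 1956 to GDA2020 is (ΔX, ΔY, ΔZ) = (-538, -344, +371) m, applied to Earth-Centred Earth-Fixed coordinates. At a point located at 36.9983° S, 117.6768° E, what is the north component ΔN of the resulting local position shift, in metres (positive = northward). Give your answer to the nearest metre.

ΔN = 263 m

At φ = -36.9983°, λ = 117.6768°: sin φ = -0.601791, cos φ = 0.798653, sin λ = 0.885582, cos λ = -0.464483.
ΔN = −sin φ cos λ·ΔX − sin φ sin λ·ΔY + cos φ·ΔZ = −(-0.601791)(-0.464483)(-538) − (-0.601791)(0.885582)(-344) + (0.798653)(371) = 263.35 m.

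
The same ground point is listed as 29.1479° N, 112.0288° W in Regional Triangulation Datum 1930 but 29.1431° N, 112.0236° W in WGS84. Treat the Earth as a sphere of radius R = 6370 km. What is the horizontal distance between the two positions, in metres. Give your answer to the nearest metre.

735 m

Δφ = 29.1431° − 29.1479° = -0.0048°; Δλ = -112.0236° − -112.0288° = +0.0052°.
1° along a meridian = πR/180 = 111177 m.
ΔN = Δφ × 111177 = -533.7 m; ΔE = Δλ × 111177 × cos(29.1479°) = +0.0052 × 111177 × 0.873365 = 504.9 m.
Distance = √(ΔE² + ΔN²) = √(504.9² + (-533.7)²) = 734.7 m.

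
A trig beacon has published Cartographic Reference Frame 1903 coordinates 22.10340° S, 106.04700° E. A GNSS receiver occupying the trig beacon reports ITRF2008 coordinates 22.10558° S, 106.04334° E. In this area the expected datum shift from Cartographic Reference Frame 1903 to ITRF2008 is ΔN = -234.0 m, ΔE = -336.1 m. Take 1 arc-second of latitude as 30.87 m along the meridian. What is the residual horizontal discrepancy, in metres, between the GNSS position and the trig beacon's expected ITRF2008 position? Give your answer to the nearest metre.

42 m

Observed coordinate differences: Δφ = -0.00218°, Δλ = -0.00366°.
Converting to metres (1° lat = 111132 m, cos φ = 0.926506): observed ΔN = -242.3 m, observed ΔE = -376.9 m.
Subtracting the expected shift leaves a residual of -242.3 − (-234.0) = -8.3 m north and -376.9 − (-336.1) = -40.8 m east.
Residual distance = √((-8.3)² + (-40.8)²) = 41.6 m.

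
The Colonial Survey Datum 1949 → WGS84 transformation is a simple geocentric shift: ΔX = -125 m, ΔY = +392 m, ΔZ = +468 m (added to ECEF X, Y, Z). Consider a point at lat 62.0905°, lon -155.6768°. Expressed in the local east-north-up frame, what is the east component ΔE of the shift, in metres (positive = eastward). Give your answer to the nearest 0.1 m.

ΔE = -408.7 m

At φ = 62.0905°, λ = -155.6768°: sin φ = 0.883688, cos φ = 0.468076, sin λ = -0.411883, cos λ = -0.911237.
ΔE = −sin λ·ΔX + cos λ·ΔY = −(-0.411883)·(-125) + (-0.911237)·(392) = -408.69 m.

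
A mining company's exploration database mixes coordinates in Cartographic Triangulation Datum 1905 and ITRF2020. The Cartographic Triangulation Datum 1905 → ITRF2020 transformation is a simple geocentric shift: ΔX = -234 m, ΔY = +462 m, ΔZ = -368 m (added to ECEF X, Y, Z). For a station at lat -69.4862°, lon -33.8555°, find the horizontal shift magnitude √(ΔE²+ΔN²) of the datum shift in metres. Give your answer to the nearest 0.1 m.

607.4 m

At φ = -69.4862°, λ = -33.8555°: sin φ = -0.936588, cos φ = 0.350433, sin λ = -0.557100, cos λ = 0.830445.
ΔE = −sin λ·ΔX + cos λ·ΔY = −(-0.557100)·(-234) + (0.830445)·(462) = 253.30 m.
ΔN = −sin φ cos λ·ΔX − sin φ sin λ·ΔY + cos φ·ΔZ = −(-0.936588)(0.830445)(-234) − (-0.936588)(-0.557100)(462) + (0.350433)(-368) = -552.02 m.
Horizontal magnitude = √(ΔE² + ΔN²) = √(253.30² + (-552.02)²) = 607.36 m.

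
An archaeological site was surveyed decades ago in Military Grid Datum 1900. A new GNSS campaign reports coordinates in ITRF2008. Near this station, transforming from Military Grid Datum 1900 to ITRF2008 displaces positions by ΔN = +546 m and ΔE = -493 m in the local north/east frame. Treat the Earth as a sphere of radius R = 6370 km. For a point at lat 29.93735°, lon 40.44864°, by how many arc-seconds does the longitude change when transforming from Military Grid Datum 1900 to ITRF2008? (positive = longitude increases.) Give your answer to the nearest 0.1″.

At latitude 29.93735°, cos φ = 0.866572.
One radian of longitude at latitude φ spans R cos φ, so Δλ = ΔE / (R cos φ) = -493.0 / (6370000 × 0.866572) = -8.9311e-05 rad = -18.422″.

Δλ = -18.4″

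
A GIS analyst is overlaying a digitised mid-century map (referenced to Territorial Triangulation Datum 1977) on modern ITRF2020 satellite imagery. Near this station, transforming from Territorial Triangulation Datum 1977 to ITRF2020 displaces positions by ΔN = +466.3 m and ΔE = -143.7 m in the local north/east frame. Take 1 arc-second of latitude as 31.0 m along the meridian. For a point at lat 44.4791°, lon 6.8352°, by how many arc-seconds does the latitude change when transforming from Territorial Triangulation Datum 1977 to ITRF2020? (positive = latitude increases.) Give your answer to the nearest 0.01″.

1″ of latitude = 31.00 m, so Δφ = 466.3 / 31.00 = 15.042″.

Δφ = 15.04″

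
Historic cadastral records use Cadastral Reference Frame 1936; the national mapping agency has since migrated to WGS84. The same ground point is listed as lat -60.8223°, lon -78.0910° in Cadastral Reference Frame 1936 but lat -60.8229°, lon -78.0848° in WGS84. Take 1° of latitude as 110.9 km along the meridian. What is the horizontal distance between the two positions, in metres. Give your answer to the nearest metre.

342 m

Δφ = -60.8229° − -60.8223° = -0.0006°; Δλ = -78.0848° − -78.0910° = +0.0062°.
ΔN = Δφ × 110900 = -66.5 m; ΔE = Δλ × 110900 × cos(-60.8223°) = +0.0062 × 110900 × 0.487520 = 335.2 m.
Distance = √(ΔE² + ΔN²) = √(335.2² + (-66.5)²) = 341.7 m.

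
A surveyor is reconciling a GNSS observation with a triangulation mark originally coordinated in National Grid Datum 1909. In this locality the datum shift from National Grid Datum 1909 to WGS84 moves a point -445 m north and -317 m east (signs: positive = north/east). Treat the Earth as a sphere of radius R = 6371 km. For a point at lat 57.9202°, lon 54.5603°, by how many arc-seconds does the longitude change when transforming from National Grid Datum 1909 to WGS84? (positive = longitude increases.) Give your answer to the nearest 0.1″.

At latitude 57.9202°, cos φ = 0.531100.
One radian of longitude at latitude φ spans R cos φ, so Δλ = ΔE / (R cos φ) = -317.0 / (6371000 × 0.531100) = -9.3686e-05 rad = -19.324″.

Δλ = -19.3″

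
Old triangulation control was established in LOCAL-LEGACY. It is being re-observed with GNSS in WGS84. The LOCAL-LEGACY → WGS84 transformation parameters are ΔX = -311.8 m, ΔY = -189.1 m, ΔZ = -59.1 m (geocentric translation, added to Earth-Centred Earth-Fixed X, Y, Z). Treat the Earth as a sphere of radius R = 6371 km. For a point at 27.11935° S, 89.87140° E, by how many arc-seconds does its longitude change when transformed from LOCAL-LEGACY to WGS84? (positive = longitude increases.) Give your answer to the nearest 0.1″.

Δλ = 11.3″

sin φ = -0.455846, cos φ = 0.890059, sin λ = 0.999997, cos λ = 0.002244.
East component: ΔE = −sin λ·ΔX + cos λ·ΔY = −(0.999997)(-311.8) + (0.002244)(-189.1) = 311.37 m.
1° of latitude spans πR/180 = 111195 m; at latitude φ, 1° of longitude spans that × cos φ = 98970.0 m, so Δλ = 311.37 / 98970.0 × 3600 = 11.326″.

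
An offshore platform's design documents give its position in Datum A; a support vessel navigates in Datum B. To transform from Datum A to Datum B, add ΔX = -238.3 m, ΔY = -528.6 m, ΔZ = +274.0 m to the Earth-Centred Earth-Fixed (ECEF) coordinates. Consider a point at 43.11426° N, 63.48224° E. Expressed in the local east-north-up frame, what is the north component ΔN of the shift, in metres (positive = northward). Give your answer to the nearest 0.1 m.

ΔN = 596.0 m

The local north axis is (−sin φ cos λ, −sin φ sin λ, cos φ), giving ΔN = 72.716 + 323.267 + 200.018 = 596.00 m.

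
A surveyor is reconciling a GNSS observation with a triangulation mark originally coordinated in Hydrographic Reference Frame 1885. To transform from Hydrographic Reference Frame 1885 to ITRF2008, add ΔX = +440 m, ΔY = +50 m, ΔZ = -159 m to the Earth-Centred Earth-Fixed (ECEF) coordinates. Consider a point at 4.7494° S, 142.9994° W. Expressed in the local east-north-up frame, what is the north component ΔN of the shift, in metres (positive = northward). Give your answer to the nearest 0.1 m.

The local north axis is (−sin φ cos λ, −sin φ sin λ, cos φ), giving ΔN = -29.095 − 2.491 − 158.454 = -190.04 m.

ΔN = -190.0 m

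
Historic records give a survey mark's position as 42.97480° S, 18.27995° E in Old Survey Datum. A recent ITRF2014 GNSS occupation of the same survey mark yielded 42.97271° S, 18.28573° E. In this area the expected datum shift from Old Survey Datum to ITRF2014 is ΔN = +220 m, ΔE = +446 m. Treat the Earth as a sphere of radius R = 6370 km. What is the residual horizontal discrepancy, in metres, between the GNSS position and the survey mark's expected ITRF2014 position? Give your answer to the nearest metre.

27 m

Observed coordinate differences: Δφ = +0.00209°, Δλ = +0.00578°.
Converting to metres (1° lat = 111177 m, cos φ = 0.731654): observed ΔN = 232.4 m, observed ΔE = 470.2 m.
Subtracting the expected shift leaves a residual of 232.4 − (220) = 12.4 m north and 470.2 − (446) = 24.2 m east.
Residual distance = √(12.4² + 24.2²) = 27.1 m.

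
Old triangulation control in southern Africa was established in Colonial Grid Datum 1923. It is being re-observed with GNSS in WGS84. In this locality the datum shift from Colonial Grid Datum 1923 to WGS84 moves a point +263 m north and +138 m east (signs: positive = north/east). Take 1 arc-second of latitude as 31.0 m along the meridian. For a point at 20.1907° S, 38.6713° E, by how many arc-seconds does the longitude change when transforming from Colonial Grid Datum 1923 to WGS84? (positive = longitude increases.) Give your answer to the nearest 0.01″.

At latitude -20.1907°, cos φ = 0.938549.
1″ of longitude at this latitude = 31.00 × cos φ = 29.0950 m, so Δλ = 138.0 / 29.0950 = 4.743″.

Δλ = 4.74″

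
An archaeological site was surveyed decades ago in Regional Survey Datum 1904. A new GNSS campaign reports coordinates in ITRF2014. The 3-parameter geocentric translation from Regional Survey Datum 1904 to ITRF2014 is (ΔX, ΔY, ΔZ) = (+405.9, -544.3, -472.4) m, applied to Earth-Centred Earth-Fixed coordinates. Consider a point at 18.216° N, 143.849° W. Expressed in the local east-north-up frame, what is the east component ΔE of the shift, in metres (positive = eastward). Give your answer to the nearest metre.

ΔE = 679 m

The local east axis at (φ, λ) is (−sin λ, cos λ, 0), so ΔE = −sin(-143.849°)·405.9 + cos(-143.849°)·(-544.3) = 678.95 m.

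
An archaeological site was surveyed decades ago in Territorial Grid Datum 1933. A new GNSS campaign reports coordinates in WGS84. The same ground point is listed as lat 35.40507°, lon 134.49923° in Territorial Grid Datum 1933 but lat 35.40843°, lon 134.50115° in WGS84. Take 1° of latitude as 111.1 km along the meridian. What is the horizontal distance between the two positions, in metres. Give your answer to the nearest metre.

412 m

Δφ = 35.40843° − 35.40507° = +0.00336°; Δλ = 134.50115° − 134.49923° = +0.00192°.
ΔN = Δφ × 111100 = 373.3 m; ΔE = Δλ × 111100 × cos(35.40507°) = +0.00192 × 111100 × 0.815077 = 173.9 m.
Distance = √(ΔE² + ΔN²) = √(173.9² + 373.3²) = 411.8 m.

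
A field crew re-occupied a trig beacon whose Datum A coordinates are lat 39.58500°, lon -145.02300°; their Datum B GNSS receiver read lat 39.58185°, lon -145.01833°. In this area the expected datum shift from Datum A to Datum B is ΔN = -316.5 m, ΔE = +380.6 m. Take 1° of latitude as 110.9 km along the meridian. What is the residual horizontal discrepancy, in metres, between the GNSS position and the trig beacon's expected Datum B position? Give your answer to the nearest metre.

38 m

Observed coordinate differences: Δφ = -0.00315°, Δλ = +0.00467°.
Converting to metres (1° lat = 110900 m, cos φ = 0.770680): observed ΔN = -349.3 m, observed ΔE = 399.1 m.
Subtracting the expected shift leaves a residual of -349.3 − (-316.5) = -32.8 m north and 399.1 − (380.6) = 18.5 m east.
Residual distance = √((-32.8)² + 18.5²) = 37.7 m.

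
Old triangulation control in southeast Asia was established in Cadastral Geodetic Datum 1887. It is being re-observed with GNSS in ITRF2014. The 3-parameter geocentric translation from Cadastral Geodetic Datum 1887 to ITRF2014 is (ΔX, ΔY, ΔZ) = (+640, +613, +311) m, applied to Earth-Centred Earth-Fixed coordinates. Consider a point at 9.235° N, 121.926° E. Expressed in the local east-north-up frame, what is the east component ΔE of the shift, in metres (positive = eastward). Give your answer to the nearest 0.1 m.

At φ = 9.235°, λ = 121.926°: sin φ = 0.160484, cos φ = 0.987038, sin λ = 0.848732, cos λ = -0.528824.
ΔE = −sin λ·ΔX + cos λ·ΔY = −(0.848732)·(640) + (-0.528824)·(613) = -867.36 m.

ΔE = -867.4 m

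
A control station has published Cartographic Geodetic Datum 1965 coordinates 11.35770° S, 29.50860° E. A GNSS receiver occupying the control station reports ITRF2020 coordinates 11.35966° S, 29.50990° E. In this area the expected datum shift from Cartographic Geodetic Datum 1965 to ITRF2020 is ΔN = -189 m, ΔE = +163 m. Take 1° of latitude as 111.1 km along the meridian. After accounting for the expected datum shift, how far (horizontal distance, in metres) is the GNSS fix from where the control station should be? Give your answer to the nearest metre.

Observed coordinate differences: Δφ = -0.00196°, Δλ = +0.00130°.
Converting to metres (1° lat = 111100 m, cos φ = 0.980417): observed ΔN = -217.8 m, observed ΔE = 141.6 m.
Subtracting the expected shift leaves a residual of -217.8 − (-189) = -28.8 m north and 141.6 − (163) = -21.4 m east.
Residual distance = √((-28.8)² + (-21.4)²) = 35.8 m.

36 m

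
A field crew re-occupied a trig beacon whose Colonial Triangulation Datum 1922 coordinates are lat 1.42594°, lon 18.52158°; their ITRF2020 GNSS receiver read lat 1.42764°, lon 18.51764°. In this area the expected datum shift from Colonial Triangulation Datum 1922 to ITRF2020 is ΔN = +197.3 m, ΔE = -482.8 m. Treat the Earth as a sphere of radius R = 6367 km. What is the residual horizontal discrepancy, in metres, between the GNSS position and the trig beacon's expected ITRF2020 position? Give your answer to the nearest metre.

Observed coordinate differences: Δφ = +0.00170°, Δλ = -0.00394°.
Converting to metres (1° lat = 111125 m, cos φ = 0.999690): observed ΔN = 188.9 m, observed ΔE = -437.7 m.
Subtracting the expected shift leaves a residual of 188.9 − (197.3) = -8.4 m north and -437.7 − (-482.8) = 45.1 m east.
Residual distance = √((-8.4)² + 45.1²) = 45.9 m.

46 m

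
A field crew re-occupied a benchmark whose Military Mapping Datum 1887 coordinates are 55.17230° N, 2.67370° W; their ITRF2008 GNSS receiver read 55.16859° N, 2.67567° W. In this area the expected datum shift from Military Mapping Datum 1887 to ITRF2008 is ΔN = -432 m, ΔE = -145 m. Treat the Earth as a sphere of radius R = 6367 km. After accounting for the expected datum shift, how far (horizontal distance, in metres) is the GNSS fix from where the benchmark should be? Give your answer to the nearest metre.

28 m

Observed coordinate differences: Δφ = -0.00371°, Δλ = -0.00197°.
Converting to metres (1° lat = 111125 m, cos φ = 0.571110): observed ΔN = -412.3 m, observed ΔE = -125.0 m.
Subtracting the expected shift leaves a residual of -412.3 − (-432) = 19.7 m north and -125.0 − (-145) = 20.0 m east.
Residual distance = √(19.7² + 20.0²) = 28.1 m.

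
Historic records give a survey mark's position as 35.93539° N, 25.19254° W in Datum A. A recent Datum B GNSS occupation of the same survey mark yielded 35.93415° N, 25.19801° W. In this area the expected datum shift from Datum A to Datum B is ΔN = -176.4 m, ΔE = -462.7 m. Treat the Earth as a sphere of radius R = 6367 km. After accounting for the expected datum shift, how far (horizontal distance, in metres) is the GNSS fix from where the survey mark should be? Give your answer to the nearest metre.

Observed coordinate differences: Δφ = -0.00124°, Δλ = -0.00547°.
Converting to metres (1° lat = 111125 m, cos φ = 0.809679): observed ΔN = -137.8 m, observed ΔE = -492.2 m.
Subtracting the expected shift leaves a residual of -137.8 − (-176.4) = 38.6 m north and -492.2 − (-462.7) = -29.5 m east.
Residual distance = √(38.6² + (-29.5)²) = 48.6 m.

49 m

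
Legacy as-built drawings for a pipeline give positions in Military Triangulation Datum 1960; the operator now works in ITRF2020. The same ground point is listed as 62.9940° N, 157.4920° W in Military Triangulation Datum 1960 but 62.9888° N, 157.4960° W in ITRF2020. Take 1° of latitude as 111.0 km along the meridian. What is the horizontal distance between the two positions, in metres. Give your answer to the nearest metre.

611 m

Δφ = 62.9888° − 62.9940° = -0.0052°; Δλ = -157.4960° − -157.4920° = -0.0040°.
ΔN = Δφ × 111000 = -577.2 m; ΔE = Δλ × 111000 × cos(62.9940°) = -0.0040 × 111000 × 0.454084 = -201.6 m.
Distance = √(ΔE² + ΔN²) = √((-201.6)² + (-577.2)²) = 611.4 m.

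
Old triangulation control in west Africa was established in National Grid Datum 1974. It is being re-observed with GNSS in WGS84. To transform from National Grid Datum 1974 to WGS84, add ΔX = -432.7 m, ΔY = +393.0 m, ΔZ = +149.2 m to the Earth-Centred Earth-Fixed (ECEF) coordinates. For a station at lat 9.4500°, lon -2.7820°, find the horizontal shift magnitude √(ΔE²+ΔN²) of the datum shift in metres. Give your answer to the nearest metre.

432 m

The local east axis at (φ, λ) is (−sin λ, cos λ, 0), so ΔE = −sin(-2.7820°)·(-432.7) + cos(-2.7820°)·393.0 = 371.54 m.
The local north axis is (−sin φ cos λ, −sin φ sin λ, cos φ), giving ΔN = 70.960 + 3.132 + 147.175 = 221.27 m.
Horizontal magnitude = √(ΔE² + ΔN²) = √(371.54² + 221.27²) = 432.43 m.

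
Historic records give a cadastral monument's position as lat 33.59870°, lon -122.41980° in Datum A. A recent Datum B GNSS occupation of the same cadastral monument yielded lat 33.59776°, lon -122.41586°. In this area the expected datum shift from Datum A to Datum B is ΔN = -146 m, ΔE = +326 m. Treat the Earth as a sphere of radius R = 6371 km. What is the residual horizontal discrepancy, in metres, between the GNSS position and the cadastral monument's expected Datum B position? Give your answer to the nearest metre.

57 m

Observed coordinate differences: Δφ = -0.00094°, Δλ = +0.00394°.
Converting to metres (1° lat = 111195 m, cos φ = 0.832934): observed ΔN = -104.5 m, observed ΔE = 364.9 m.
Subtracting the expected shift leaves a residual of -104.5 − (-146) = 41.5 m north and 364.9 − (326) = 38.9 m east.
Residual distance = √(41.5² + 38.9²) = 56.9 m.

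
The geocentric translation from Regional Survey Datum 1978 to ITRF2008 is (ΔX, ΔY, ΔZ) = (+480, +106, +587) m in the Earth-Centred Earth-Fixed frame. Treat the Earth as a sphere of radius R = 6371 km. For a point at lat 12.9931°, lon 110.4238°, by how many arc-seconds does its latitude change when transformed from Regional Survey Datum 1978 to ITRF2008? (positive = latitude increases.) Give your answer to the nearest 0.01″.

Δφ = 19.01″

sin φ = 0.224834, cos φ = 0.974397, sin λ = 0.937137, cos λ = -0.348961.
North component: ΔN = −sin φ cos λ·ΔX − sin φ sin λ·ΔY + cos φ·ΔZ = −(0.224834)(-0.348961)(480) − (0.224834)(0.937137)(106) + (0.974397)(587) = 587.30 m.
1° of latitude spans πR/180 = 111195 m, so Δφ = 587.30 / 111195 × 3600 = 19.014″.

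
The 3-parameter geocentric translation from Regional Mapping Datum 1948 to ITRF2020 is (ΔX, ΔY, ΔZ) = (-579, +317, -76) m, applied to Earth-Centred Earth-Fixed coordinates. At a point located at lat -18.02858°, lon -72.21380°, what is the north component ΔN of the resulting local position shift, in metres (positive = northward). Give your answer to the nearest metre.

The local north axis is (−sin φ cos λ, −sin φ sin λ, cos φ), giving ΔN = -54.738 − 93.419 − 72.269 = -220.43 m.

ΔN = -220 m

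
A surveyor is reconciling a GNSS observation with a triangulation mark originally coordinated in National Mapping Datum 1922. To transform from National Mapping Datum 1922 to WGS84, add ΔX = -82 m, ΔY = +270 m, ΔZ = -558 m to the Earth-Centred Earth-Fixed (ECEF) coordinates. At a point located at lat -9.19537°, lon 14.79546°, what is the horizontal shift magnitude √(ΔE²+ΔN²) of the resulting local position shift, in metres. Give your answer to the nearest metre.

620 m

At φ = -9.19537°, λ = 14.79546°: sin φ = -0.159801, cos φ = 0.987149, sin λ = 0.255369, cos λ = 0.966844.
ΔE = −sin λ·ΔX + cos λ·ΔY = −(0.255369)·(-82) + (0.966844)·(270) = 281.99 m.
ΔN = −sin φ cos λ·ΔX − sin φ sin λ·ΔY + cos φ·ΔZ = −(-0.159801)(0.966844)(-82) − (-0.159801)(0.255369)(270) + (0.987149)(-558) = -552.48 m.
Horizontal magnitude = √(ΔE² + ΔN²) = √(281.99² + (-552.48)²) = 620.28 m.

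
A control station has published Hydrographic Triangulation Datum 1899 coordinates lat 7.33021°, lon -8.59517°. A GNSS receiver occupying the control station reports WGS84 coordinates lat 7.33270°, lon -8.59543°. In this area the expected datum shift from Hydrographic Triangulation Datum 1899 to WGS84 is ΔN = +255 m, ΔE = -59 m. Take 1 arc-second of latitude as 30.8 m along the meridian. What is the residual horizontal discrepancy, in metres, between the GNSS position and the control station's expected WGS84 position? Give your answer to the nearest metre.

Observed coordinate differences: Δφ = +0.00249°, Δλ = -0.00026°.
Converting to metres (1° lat = 110880 m, cos φ = 0.991827): observed ΔN = 276.1 m, observed ΔE = -28.6 m.
Subtracting the expected shift leaves a residual of 276.1 − (255) = 21.1 m north and -28.6 − (-59) = 30.4 m east.
Residual distance = √(21.1² + 30.4²) = 37.0 m.

37 m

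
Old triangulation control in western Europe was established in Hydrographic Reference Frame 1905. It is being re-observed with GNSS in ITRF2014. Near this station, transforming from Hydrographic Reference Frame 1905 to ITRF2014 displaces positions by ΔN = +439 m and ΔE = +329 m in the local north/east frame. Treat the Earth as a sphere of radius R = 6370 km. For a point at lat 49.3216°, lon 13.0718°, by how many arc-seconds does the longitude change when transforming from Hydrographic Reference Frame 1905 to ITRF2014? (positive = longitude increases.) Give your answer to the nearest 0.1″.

Δλ = 16.3″

At latitude 49.3216°, cos φ = 0.651813.
One radian of longitude at latitude φ spans R cos φ, so Δλ = ΔE / (R cos φ) = 329.0 / (6370000 × 0.651813) = 7.9238e-05 rad = 16.344″.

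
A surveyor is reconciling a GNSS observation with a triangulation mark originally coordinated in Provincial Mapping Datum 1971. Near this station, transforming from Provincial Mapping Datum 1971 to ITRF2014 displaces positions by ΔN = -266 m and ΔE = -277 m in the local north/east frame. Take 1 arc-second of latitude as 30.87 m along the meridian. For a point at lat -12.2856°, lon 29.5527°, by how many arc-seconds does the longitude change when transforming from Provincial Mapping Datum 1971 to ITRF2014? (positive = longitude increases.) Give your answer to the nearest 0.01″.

Δλ = -9.18″

At latitude -12.2856°, cos φ = 0.977099.
1″ of longitude at this latitude = 30.87 × cos φ = 30.1630 m, so Δλ = -277.0 / 30.1630 = -9.183″.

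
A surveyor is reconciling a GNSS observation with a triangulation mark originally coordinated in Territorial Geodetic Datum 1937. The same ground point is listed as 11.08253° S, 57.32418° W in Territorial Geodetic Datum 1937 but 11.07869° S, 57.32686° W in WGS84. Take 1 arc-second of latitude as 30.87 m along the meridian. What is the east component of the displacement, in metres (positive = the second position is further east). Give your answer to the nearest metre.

ΔE = -292 m

Δφ = -11.07869° − -11.08253° = +0.00384°; Δλ = -57.32686° − -57.32418° = -0.00268°.
1° of latitude = 3600 × 30.87 = 111132 m.
ΔN = Δφ × 111132 = 426.7 m; ΔE = Δλ × 111132 × cos(-11.08253°) = -0.00268 × 111132 × 0.981351 = -292.3 m.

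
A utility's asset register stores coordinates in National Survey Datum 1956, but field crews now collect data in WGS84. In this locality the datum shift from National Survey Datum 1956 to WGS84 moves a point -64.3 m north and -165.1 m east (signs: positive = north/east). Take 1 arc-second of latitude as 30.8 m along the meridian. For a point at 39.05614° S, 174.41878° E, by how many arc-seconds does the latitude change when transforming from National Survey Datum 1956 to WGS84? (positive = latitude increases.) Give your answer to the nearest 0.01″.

Δφ = -2.09″

1″ of latitude = 30.80 m, so Δφ = -64.3 / 30.80 = -2.088″.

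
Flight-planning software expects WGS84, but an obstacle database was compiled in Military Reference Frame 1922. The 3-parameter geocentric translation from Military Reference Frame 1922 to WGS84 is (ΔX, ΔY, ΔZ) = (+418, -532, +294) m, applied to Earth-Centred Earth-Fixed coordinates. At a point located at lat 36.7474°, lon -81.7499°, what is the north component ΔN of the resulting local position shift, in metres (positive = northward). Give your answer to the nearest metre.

ΔN = -115 m

At φ = 36.7474°, λ = -81.7499°: sin φ = 0.598288, cos φ = 0.801281, sin λ = -0.989651, cos λ = 0.143494.
ΔN = −sin φ cos λ·ΔX − sin φ sin λ·ΔY + cos φ·ΔZ = −(0.598288)(0.143494)(418) − (0.598288)(-0.989651)(-532) + (0.801281)(294) = -115.30 m.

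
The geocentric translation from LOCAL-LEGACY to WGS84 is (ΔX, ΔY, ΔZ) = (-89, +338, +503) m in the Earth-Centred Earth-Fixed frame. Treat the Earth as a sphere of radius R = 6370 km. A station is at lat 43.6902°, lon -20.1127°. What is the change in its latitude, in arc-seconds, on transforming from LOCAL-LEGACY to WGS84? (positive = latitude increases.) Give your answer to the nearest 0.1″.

Δφ = 16.2″

sin φ = 0.690759, cos φ = 0.723085, sin λ = -0.343868, cos λ = 0.939018.
North component: ΔN = −sin φ cos λ·ΔX − sin φ sin λ·ΔY + cos φ·ΔZ = −(0.690759)(0.939018)(-89) − (0.690759)(-0.343868)(338) + (0.723085)(503) = 501.73 m.
1° of latitude spans πR/180 = 111177 m, so Δφ = 501.73 / 111177 × 3600 = 16.246″.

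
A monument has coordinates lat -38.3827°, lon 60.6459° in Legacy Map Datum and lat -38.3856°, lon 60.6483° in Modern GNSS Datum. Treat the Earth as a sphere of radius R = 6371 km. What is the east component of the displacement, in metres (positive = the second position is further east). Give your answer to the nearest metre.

Δφ = -38.3856° − -38.3827° = -0.0029°; Δλ = 60.6483° − 60.6459° = +0.0024°.
1° along a meridian = πR/180 = 111195 m.
ΔN = Δφ × 111195 = -322.5 m; ΔE = Δλ × 111195 × cos(-38.3827°) = +0.0024 × 111195 × 0.783881 = 209.2 m.

ΔE = 209 m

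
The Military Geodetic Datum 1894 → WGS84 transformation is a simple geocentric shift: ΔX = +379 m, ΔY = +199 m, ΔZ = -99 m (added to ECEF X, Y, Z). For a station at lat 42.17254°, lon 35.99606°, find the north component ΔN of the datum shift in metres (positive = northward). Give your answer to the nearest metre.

The local north axis is (−sin φ cos λ, −sin φ sin λ, cos φ), giving ΔN = -205.863 − 78.522 − 73.372 = -357.76 m.

ΔN = -358 m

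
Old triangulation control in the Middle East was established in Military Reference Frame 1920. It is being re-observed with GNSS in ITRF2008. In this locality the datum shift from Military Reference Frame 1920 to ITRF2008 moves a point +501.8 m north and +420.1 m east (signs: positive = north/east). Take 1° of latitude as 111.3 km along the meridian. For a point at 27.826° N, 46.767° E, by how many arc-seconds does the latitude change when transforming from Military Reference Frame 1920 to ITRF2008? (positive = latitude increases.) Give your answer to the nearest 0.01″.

1° of latitude = 111.3 km, so Δφ = 501.8 / 111300 = 0.0045085° = 16.231″.

Δφ = 16.23″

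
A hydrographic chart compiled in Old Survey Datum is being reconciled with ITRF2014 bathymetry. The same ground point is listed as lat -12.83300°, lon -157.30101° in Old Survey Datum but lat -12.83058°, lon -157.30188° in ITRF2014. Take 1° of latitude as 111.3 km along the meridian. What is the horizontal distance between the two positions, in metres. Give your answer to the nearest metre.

285 m

Δφ = -12.83058° − -12.83300° = +0.00242°; Δλ = -157.30188° − -157.30101° = -0.00087°.
ΔN = Δφ × 111300 = 269.3 m; ΔE = Δλ × 111300 × cos(-12.83300°) = -0.00087 × 111300 × 0.975022 = -94.4 m.
Distance = √(ΔE² + ΔN²) = √((-94.4)² + 269.3²) = 285.4 m.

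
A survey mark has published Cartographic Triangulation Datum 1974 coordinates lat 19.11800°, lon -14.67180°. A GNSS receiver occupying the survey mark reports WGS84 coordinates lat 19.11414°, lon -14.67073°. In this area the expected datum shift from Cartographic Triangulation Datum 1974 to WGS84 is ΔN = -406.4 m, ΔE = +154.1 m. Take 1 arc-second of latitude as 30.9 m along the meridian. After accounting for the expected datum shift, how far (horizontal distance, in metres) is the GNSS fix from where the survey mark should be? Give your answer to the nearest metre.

48 m

Observed coordinate differences: Δφ = -0.00386°, Δλ = +0.00107°.
Converting to metres (1° lat = 111240 m, cos φ = 0.944846): observed ΔN = -429.4 m, observed ΔE = 112.5 m.
Subtracting the expected shift leaves a residual of -429.4 − (-406.4) = -23.0 m north and 112.5 − (154.1) = -41.6 m east.
Residual distance = √((-23.0)² + (-41.6)²) = 47.6 m.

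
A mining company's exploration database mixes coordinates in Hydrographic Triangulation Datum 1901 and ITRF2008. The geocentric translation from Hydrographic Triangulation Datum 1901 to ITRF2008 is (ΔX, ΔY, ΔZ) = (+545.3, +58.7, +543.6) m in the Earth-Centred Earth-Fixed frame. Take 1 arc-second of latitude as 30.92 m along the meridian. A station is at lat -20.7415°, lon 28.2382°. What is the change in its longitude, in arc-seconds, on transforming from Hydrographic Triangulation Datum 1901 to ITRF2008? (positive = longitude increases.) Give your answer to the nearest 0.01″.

Δλ = -7.13″

sin φ = -0.354152, cos φ = 0.935188, sin λ = 0.473138, cos λ = 0.880988.
East component: ΔE = −sin λ·ΔX + cos λ·ΔY = −(0.473138)(545.3) + (0.880988)(58.7) = -206.29 m.
1° of latitude spans 3600 × 30.92 = 111312 m; at latitude φ, 1° of longitude spans that × cos φ = 104097.6 m, so Δλ = -206.29 / 104097.6 × 3600 = -7.134″.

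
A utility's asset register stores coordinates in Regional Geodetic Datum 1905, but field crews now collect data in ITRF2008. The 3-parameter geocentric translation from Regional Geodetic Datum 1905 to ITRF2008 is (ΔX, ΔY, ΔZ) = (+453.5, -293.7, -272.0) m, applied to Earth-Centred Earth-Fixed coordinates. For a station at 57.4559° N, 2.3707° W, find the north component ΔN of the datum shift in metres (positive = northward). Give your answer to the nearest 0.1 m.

The local north axis is (−sin φ cos λ, −sin φ sin λ, cos φ), giving ΔN = -381.963 − 10.241 − 146.322 = -538.53 m.

ΔN = -538.5 m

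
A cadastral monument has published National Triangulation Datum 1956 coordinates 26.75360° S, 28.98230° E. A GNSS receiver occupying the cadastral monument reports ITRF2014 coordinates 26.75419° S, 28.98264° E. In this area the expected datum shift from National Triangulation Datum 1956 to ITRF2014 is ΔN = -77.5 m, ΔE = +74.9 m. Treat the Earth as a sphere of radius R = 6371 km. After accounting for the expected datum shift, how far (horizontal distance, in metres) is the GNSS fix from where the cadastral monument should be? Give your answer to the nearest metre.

43 m

Observed coordinate differences: Δφ = -0.00059°, Δλ = +0.00034°.
Converting to metres (1° lat = 111195 m, cos φ = 0.892951): observed ΔN = -65.6 m, observed ΔE = 33.8 m.
Subtracting the expected shift leaves a residual of -65.6 − (-77.5) = 11.9 m north and 33.8 − (74.9) = -41.1 m east.
Residual distance = √(11.9² + (-41.1)²) = 42.8 m.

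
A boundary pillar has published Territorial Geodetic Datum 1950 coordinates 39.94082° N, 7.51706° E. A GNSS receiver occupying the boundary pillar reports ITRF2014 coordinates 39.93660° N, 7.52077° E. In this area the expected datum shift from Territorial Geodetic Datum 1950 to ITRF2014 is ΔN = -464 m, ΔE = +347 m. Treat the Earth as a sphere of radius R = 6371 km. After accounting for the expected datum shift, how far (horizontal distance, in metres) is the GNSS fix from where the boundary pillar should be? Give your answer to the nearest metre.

Observed coordinate differences: Δφ = -0.00422°, Δλ = +0.00371°.
Converting to metres (1° lat = 111195 m, cos φ = 0.766708): observed ΔN = -469.2 m, observed ΔE = 316.3 m.
Subtracting the expected shift leaves a residual of -469.2 − (-464) = -5.2 m north and 316.3 − (347) = -30.7 m east.
Residual distance = √((-5.2)² + (-30.7)²) = 31.2 m.

31 m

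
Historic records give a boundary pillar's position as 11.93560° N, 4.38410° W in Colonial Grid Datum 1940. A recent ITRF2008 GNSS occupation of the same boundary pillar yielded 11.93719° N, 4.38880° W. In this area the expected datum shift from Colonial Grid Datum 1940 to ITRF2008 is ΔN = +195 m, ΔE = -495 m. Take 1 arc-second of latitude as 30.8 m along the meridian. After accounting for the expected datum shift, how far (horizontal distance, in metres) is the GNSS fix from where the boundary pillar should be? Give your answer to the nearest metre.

24 m

Observed coordinate differences: Δφ = +0.00159°, Δλ = -0.00470°.
Converting to metres (1° lat = 110880 m, cos φ = 0.978381): observed ΔN = 176.3 m, observed ΔE = -509.9 m.
Subtracting the expected shift leaves a residual of 176.3 − (195) = -18.7 m north and -509.9 − (-495) = -14.9 m east.
Residual distance = √((-18.7)² + (-14.9)²) = 23.9 m.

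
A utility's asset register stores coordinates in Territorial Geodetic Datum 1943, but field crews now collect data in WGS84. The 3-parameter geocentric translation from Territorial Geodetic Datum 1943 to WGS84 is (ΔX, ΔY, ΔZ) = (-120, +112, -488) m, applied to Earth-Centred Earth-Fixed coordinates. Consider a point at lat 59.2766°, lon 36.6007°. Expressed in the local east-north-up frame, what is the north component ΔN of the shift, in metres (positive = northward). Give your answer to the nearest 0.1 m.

The local north axis is (−sin φ cos λ, −sin φ sin λ, cos φ), giving ΔN = 82.816 − 57.406 − 249.316 = -223.91 m.

ΔN = -223.9 m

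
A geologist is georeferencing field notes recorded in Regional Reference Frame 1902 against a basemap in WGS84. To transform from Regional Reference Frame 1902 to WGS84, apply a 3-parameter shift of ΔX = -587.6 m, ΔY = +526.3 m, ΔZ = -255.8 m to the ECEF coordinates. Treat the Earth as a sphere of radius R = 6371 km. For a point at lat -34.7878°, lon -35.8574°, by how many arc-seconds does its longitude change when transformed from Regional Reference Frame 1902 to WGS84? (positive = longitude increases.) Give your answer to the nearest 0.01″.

Δλ = 3.25″

sin φ = -0.570539, cos φ = 0.821271, sin λ = -0.585770, cos λ = 0.810477.
East component: ΔE = −sin λ·ΔX + cos λ·ΔY = −(-0.585770)(-587.6) + (0.810477)(526.3) = 82.36 m.
1° of latitude spans πR/180 = 111195 m; at latitude φ, 1° of longitude spans that × cos φ = 91321.1 m, so Δλ = 82.36 / 91321.1 × 3600 = 3.247″.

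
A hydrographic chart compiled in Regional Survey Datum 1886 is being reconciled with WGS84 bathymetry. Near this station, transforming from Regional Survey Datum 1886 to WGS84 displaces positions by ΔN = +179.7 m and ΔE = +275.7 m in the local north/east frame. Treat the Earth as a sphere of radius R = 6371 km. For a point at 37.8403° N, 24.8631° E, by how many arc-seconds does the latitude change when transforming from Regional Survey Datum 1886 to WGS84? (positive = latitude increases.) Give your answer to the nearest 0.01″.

On a sphere of radius R, 1 rad of latitude = R, so Δφ = ΔN / R = 179.7 / 6371000 = 2.8206e-05 rad = 5.818″.

Δφ = 5.82″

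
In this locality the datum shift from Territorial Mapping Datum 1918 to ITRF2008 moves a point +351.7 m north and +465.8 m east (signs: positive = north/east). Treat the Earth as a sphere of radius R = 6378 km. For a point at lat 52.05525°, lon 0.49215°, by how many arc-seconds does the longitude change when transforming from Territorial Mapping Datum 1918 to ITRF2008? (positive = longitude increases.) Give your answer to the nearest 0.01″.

Δλ = 24.50″

At latitude 52.05525°, cos φ = 0.614901.
One radian of longitude at latitude φ spans R cos φ, so Δλ = ΔE / (R cos φ) = 465.8 / (6378000 × 0.614901) = 1.1877e-04 rad = 24.498″.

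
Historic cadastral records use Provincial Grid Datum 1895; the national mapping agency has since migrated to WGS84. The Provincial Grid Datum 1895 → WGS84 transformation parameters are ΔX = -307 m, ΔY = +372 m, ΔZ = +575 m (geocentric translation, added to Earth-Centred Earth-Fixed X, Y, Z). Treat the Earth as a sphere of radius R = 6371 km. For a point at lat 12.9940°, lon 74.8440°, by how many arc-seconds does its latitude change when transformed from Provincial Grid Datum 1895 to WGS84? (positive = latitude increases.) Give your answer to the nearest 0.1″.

Δφ = 16.1″

sin φ = 0.224849, cos φ = 0.974394, sin λ = 0.965218, cos λ = 0.261448.
North component: ΔN = −sin φ cos λ·ΔX − sin φ sin λ·ΔY + cos φ·ΔZ = −(0.224849)(0.261448)(-307) − (0.224849)(0.965218)(372) + (0.974394)(575) = 497.59 m.
1° of latitude spans πR/180 = 111195 m, so Δφ = 497.59 / 111195 × 3600 = 16.110″.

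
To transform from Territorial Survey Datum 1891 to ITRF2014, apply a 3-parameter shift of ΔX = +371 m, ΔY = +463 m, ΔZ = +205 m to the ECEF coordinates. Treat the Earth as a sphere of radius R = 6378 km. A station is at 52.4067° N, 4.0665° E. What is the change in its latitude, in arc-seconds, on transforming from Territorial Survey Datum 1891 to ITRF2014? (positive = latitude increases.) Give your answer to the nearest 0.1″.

Δφ = -6.3″

sin φ = 0.792361, cos φ = 0.610053, sin λ = 0.070914, cos λ = 0.997482.
North component: ΔN = −sin φ cos λ·ΔX − sin φ sin λ·ΔY + cos φ·ΔZ = −(0.792361)(0.997482)(371) − (0.792361)(0.070914)(463) + (0.610053)(205) = -194.18 m.
1° of latitude spans πR/180 = 111317 m, so Δφ = -194.18 / 111317 × 3600 = -6.280″.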